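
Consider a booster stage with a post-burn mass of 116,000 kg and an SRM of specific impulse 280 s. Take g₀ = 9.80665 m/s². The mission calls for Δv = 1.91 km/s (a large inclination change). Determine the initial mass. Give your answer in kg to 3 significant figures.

initial mass ≈ 233000 kg

v_e = Isp · g₀ = 280 × 9.80665 = 2745.9 m/s.
By the Tsiolkovsky rocket equation, m₀/m_f = exp(Δv / v_e) = exp(1910 / 2745.9) = exp(0.6956) = 2.0049.
m₀ = m_f × 2.0049 = 116,000 × 2.0049 = 232,568 kg.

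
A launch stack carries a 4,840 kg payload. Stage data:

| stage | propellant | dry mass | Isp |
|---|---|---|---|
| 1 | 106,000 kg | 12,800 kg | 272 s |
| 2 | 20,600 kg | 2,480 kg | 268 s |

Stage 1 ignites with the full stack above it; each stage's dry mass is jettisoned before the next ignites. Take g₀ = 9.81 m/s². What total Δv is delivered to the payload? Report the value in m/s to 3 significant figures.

Δv ≈ 6940 m/s

Ignition mass of stage 1 = 106,000+12,800 + 20,600+2,480 + 4,840 = 146,720 kg.
Stage 1: m₀ = 146,720 kg, m_f = 146,720 − 106,000 = 40,720 kg; Δv = 272×9.81×ln(3.603) = 2668.3×1.2818 ≈ 3420 m/s.
Stage 2: m₀ = 27,920 kg, m_f = 27,920 − 20,600 = 7,320 kg; Δv = 268×9.81×ln(3.814) = 2629.1×1.3387 ≈ 3520 m/s.
Total Δv = 3420 + 3520 = 6940 m/s.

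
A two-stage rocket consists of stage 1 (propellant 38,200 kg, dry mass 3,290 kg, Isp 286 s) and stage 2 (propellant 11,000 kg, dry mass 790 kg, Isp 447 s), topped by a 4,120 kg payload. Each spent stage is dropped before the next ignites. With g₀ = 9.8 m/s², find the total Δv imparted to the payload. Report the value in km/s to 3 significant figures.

Ignition mass of stage 1 = 38,200+3,290 + 11,000+790 + 4,120 = 57,400 kg.
Stage 1: m₀ = 57,400 kg, m_f = 57,400 − 38,200 = 19,200 kg; Δv = 286×9.8×ln(2.99) = 2802.8×1.0951 ≈ 3069 m/s.
Stage 2: m₀ = 15,910 kg, m_f = 15,910 − 11,000 = 4,910 kg; Δv = 447×9.8×ln(3.24) = 4380.6×1.1757 ≈ 5150 m/s.
Total Δv = 3069 + 5150 = 8219 m/s.

Δv ≈ 8.22 km/s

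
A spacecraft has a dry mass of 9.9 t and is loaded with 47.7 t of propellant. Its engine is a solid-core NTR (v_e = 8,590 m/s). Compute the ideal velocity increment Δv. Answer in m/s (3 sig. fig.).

Δv ≈ 15100 m/s

m₀ = m_dry + m_prop = 9.9 + 47.7 = 57.6 t.
Δv = v_e · ln(m₀/m_f) = 8590.0 × ln(5.818) = 8590.0 × 1.7610 ≈ 15126.9 m/s.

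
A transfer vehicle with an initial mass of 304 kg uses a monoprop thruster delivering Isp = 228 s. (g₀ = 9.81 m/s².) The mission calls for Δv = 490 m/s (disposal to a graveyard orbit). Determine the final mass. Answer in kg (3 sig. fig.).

final mass ≈ 244 kg

v_e = Isp · g₀ = 228 × 9.81 = 2236.7 m/s.
From the ideal rocket equation, m₀/m_f = exp(Δv / v_e) = exp(490 / 2236.7) = exp(0.2191) = 1.2449.
m_f = m₀ / 1.2449 = 304 / 1.2449 = 244.196 kg.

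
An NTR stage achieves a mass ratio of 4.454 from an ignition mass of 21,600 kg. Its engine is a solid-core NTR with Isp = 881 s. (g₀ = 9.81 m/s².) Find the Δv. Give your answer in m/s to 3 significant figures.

Δv ≈ 12900 m/s

v_e = Isp · g₀ = 881 × 9.81 = 8642.6 m/s.
By the Tsiolkovsky rocket equation, Δv = v_e · ln(4.454) = 8642.6 × 1.4938 ≈ 12910.4 m/s.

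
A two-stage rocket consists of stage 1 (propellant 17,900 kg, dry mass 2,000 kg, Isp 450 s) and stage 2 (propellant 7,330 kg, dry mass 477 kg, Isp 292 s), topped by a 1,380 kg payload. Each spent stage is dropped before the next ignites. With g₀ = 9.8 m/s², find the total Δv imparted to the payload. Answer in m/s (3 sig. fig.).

Ignition mass of stage 1 = 17,900+2,000 + 7,330+477 + 1,380 = 29,087 kg.
Stage 1: m₀ = 29,087 kg, m_f = 29,087 − 17,900 = 11,187 kg; Δv = 450×9.8×ln(2.6) = 4410.0×0.9555 ≈ 4214 m/s.
Stage 2: m₀ = 9,187 kg, m_f = 9,187 − 7,330 = 1,857 kg; Δv = 292×9.8×ln(4.947) = 2861.6×1.5988 ≈ 4575 m/s.
Total Δv = 4214 + 4575 = 8789 m/s.

Δv ≈ 8790 m/s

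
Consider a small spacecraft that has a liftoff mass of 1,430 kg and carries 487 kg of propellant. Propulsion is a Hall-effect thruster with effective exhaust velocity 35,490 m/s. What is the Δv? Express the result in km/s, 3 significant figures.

Δv ≈ 14.8 km/s

m_f = m₀ − m_prop = 1,430 − 487 = 943 kg.
Δv = v_e · ln(m₀/m_f) = 35490.0 × ln(1.516) = 35490.0 × 0.4164 ≈ 14776.7 m/s.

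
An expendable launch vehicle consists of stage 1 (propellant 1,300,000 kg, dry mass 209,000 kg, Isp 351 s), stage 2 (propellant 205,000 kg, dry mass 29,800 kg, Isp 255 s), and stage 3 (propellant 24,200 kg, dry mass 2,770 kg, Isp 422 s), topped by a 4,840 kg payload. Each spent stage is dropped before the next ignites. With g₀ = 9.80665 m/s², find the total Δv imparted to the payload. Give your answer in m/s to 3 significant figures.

Δv ≈ 14100 m/s

Ignition mass of stage 1 = 1,300,000+209,000 + 205,000+29,800 + 24,200+2,770 + 4,840 = 1,775,610 kg.
Stage 1: m₀ = 1,775,610 kg, m_f = 1,775,610 − 1,300,000 = 475,610 kg; Δv = 351×9.80665×ln(3.733) = 3442.1×1.3173 ≈ 4534 m/s.
Stage 2: m₀ = 266,610 kg, m_f = 266,610 − 205,000 = 61,610 kg; Δv = 255×9.80665×ln(4.327) = 2500.7×1.4650 ≈ 3663 m/s.
Stage 3: m₀ = 31,810 kg, m_f = 31,810 − 24,200 = 7,610 kg; Δv = 422×9.80665×ln(4.18) = 4138.4×1.4303 ≈ 5919 m/s.
Total Δv = 4534 + 3663 + 5919 = 14116 m/s.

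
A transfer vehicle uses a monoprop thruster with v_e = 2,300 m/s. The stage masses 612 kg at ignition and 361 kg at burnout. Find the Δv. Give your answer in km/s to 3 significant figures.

From the ideal rocket equation, Δv = v_e · ln(m₀/m_f) = 2300.0 × ln(1.695) = 2300.0 × 0.5279 ≈ 1214.1 m/s.

Δv ≈ 1.21 km/s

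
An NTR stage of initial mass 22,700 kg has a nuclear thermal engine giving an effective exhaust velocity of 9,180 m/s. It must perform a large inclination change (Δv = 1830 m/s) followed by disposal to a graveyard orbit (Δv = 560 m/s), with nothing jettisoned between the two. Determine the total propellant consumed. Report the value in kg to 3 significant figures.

total propellant consumed ≈ 5200 kg

After the first burn: m = 22700 × exp(−1830/9180.0) = 22700 × 0.81927 = 18,597.4 kg.
After the second burn: m = 18,597.4 × exp(−560/9180.0) = 18,597.4 × 0.94082 = 17,496.8 kg.
Total propellant = m₀ − m_final = 22700 − 17,496.8 = 5,203.2 kg.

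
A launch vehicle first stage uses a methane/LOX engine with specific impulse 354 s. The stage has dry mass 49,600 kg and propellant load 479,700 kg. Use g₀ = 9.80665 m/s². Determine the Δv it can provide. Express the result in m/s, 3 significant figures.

v_e = Isp · g₀ = 354 × 9.80665 = 3471.6 m/s.
m₀ = m_dry + m_prop = 49,600 + 479,700 = 529,300 kg.
Δv = v_e · ln(m₀/m_f) = 3471.6 × ln(10.67) = 3471.6 × 2.3676 ≈ 8219.1 m/s.

Δv ≈ 8220 m/s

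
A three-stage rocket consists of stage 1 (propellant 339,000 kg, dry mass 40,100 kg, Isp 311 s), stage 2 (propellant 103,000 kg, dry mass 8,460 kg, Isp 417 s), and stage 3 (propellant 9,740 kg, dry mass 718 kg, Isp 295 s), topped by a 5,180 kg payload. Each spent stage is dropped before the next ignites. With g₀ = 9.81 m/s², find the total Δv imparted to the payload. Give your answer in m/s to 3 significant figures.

Δv ≈ 13000 m/s

Ignition mass of stage 1 = 339,000+40,100 + 103,000+8,460 + 9,740+718 + 5,180 = 506,198 kg.
Stage 1: m₀ = 506,198 kg, m_f = 506,198 − 339,000 = 167,198 kg; Δv = 311×9.81×ln(3.028) = 3050.9×1.1077 ≈ 3380 m/s.
Stage 2: m₀ = 127,098 kg, m_f = 127,098 − 103,000 = 24,098 kg; Δv = 417×9.81×ln(5.274) = 4090.8×1.6628 ≈ 6802 m/s.
Stage 3: m₀ = 15,638 kg, m_f = 15,638 − 9,740 = 5,898 kg; Δv = 295×9.81×ln(2.651) = 2894.0×0.9751 ≈ 2822 m/s.
Total Δv = 3380 + 6802 + 2822 = 13004 m/s.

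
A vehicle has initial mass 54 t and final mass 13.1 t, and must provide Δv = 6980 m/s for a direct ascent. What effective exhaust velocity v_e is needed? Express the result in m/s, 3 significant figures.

v_e ≈ 4930 m/s

ln(m₀/m_f) = ln(54000/13100) = ln(4.122) = 1.4164.
Rocket equation: v_e = Δv / ln(m₀/m_f) = 6980 / 1.4164 = 4928.1 m/s.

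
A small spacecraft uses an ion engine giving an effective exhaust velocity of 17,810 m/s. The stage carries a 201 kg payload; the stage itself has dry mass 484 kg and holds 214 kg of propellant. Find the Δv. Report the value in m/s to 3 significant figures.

m₀ = payload + dry + propellant = 201 + 484 + 214 = 899 kg.
m_f = payload + dry = 201 + 484 = 685 kg.
Rocket equation: Δv = v_e · ln(m₀/m_f) = 17810.0 × ln(1.312) = 17810.0 × 0.2719 ≈ 4841.9 m/s.

Δv ≈ 4840 m/s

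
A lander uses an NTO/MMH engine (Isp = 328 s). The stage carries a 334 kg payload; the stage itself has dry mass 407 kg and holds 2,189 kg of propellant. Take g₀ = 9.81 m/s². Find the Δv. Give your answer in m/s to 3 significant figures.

v_e = Isp · g₀ = 328 × 9.81 = 3217.7 m/s.
m₀ = payload + dry + propellant = 334 + 407 + 2,189 = 2,930 kg.
m_f = payload + dry = 334 + 407 = 741 kg.
Δv = v_e · ln(m₀/m_f) = 3217.7 × ln(3.954) = 3217.7 × 1.3748 ≈ 4423.5 m/s.

Δv ≈ 4420 m/s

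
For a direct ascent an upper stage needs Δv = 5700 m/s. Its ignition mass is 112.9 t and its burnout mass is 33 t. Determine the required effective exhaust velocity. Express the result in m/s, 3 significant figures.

v_e ≈ 4630 m/s

ln(m₀/m_f) = ln(112900/33000) = ln(3.421) = 1.2300.
By the Tsiolkovsky rocket equation, v_e = Δv / ln(m₀/m_f) = 5700 / 1.2300 = 4634.2 m/s.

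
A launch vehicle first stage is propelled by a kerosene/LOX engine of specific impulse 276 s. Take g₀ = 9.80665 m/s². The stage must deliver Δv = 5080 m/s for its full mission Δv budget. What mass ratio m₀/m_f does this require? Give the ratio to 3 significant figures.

v_e = Isp · g₀ = 276 × 9.80665 = 2706.6 m/s.
From the ideal rocket equation, m₀/m_f = exp(Δv / v_e) = exp(5080 / 2706.6) = exp(1.8769) = 6.5330.

mass ratio ≈ 6.53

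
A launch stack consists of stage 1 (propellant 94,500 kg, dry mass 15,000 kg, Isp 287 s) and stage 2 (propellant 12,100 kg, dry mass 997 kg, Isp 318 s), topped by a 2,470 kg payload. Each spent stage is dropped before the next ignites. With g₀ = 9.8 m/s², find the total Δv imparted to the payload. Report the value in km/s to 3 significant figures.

Ignition mass of stage 1 = 94,500+15,000 + 12,100+997 + 2,470 = 125,067 kg.
Stage 1: m₀ = 125,067 kg, m_f = 125,067 − 94,500 = 30,567 kg; Δv = 287×9.8×ln(4.092) = 2812.6×1.4089 ≈ 3963 m/s.
Stage 2: m₀ = 15,567 kg, m_f = 15,567 − 12,100 = 3,467 kg; Δv = 318×9.8×ln(4.49) = 3116.4×1.5019 ≈ 4680 m/s.
Total Δv = 3963 + 4680 = 8643 m/s.

Δv ≈ 8.64 km/s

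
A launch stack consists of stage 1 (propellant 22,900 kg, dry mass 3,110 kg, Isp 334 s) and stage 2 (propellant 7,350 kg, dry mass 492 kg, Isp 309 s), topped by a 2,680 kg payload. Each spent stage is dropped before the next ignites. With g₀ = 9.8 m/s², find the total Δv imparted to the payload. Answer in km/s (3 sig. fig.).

Ignition mass of stage 1 = 22,900+3,110 + 7,350+492 + 2,680 = 36,532 kg.
Stage 1: m₀ = 36,532 kg, m_f = 36,532 − 22,900 = 13,632 kg; Δv = 334×9.8×ln(2.68) = 3273.2×0.9858 ≈ 3227 m/s.
Stage 2: m₀ = 10,522 kg, m_f = 10,522 − 7,350 = 3,172 kg; Δv = 309×9.8×ln(3.317) = 3028.2×1.1991 ≈ 3631 m/s.
Total Δv = 3227 + 3631 = 6858 m/s.

Δv ≈ 6.86 km/s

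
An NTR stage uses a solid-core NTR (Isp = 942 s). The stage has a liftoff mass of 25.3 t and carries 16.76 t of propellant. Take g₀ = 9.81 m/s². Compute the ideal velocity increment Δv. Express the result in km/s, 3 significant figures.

Δv ≈ 10.0 km/s

v_e = Isp · g₀ = 942 × 9.81 = 9241.0 m/s.
m_f = m₀ − m_prop = 25.3 − 16.76 = 8.54 t.
Using Δv = v_e ln(m₀/m_f): Δv = v_e · ln(m₀/m_f) = 9241.0 × ln(2.963) = 9241.0 × 1.0860 ≈ 10036.1 m/s.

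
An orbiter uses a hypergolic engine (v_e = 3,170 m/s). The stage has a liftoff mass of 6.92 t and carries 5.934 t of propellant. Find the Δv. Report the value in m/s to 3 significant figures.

Δv ≈ 6180 m/s

m_f = m₀ − m_prop = 6.92 − 5.934 = 0.986 t.
Δv = v_e · ln(m₀/m_f) = 3170.0 × ln(7.018) = 3170.0 × 1.9485 ≈ 6176.8 m/s.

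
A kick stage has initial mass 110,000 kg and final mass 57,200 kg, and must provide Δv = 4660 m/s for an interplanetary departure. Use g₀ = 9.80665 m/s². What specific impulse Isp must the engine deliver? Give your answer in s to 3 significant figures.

Isp ≈ 727 s

ln(m₀/m_f) = ln(110000/57200) = ln(1.923) = 0.6539.
v_e = Δv / ln(m₀/m_f) = 4660 / 0.6539 = 7126.2 m/s.
Isp = v_e / g₀ = 7126.2 / 9.80665 = 726.7 s.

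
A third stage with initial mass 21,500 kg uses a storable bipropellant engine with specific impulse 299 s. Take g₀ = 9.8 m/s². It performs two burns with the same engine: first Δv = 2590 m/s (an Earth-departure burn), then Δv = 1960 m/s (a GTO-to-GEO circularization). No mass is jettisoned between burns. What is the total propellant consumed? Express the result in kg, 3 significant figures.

total propellant consumed ≈ 16900 kg

v_e = Isp · g₀ = 299 × 9.8 = 2930.2 m/s.
After the first burn: m = 21500 × exp(−2590/2930.2) = 21500 × 0.41317 = 8,883.16 kg.
After the second burn: m = 8,883.16 × exp(−1960/2930.2) = 8,883.16 × 0.51227 = 4,550.58 kg.
Total propellant = m₀ − m_final = 21500 − 4,550.58 = 16,949.42 kg.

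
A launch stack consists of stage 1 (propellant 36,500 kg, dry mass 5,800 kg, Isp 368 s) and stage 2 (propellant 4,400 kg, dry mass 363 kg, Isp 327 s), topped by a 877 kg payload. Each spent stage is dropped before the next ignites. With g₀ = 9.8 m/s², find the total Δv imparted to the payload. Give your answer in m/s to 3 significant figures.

Δv ≈ 10000 m/s

Ignition mass of stage 1 = 36,500+5,800 + 4,400+363 + 877 = 47,940 kg.
Stage 1: m₀ = 47,940 kg, m_f = 47,940 − 36,500 = 11,440 kg; Δv = 368×9.8×ln(4.191) = 3606.4×1.4328 ≈ 5167 m/s.
Stage 2: m₀ = 5,640 kg, m_f = 5,640 − 4,400 = 1,240 kg; Δv = 327×9.8×ln(4.548) = 3204.6×1.5148 ≈ 4854 m/s.
Total Δv = 5167 + 4854 = 10021 m/s.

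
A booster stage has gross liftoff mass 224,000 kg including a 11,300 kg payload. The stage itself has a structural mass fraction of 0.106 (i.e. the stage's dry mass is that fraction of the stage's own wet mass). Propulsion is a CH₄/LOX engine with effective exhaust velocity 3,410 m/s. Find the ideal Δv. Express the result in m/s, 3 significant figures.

Stage wet mass = m₀ − payload = 224,000 − 11,300 = 212,700 kg.
Stage dry mass = ε × stage wet mass = 0.106 × 212,700 = 22,546.2 kg.
Burnout mass m_f = stage dry + payload = 22,546.2 + 11,300 = 33,846.2 kg.
From the ideal rocket equation, Δv = v_e · ln(224,000/33,846.2) = 3410.0 × ln(6.618) = 3410.0 × 1.8898 ≈ 6444 m/s.

Δv ≈ 6440 m/s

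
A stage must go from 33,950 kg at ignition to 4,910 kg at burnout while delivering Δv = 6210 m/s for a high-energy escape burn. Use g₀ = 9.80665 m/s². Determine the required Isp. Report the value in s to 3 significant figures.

Isp ≈ 327 s

ln(m₀/m_f) = ln(33950/4910) = ln(6.914) = 1.9336.
Using Δv = v_e ln(m₀/m_f): v_e = Δv / ln(m₀/m_f) = 6210 / 1.9336 = 3211.6 m/s.
Isp = v_e / g₀ = 3211.6 / 9.80665 = 327.5 s.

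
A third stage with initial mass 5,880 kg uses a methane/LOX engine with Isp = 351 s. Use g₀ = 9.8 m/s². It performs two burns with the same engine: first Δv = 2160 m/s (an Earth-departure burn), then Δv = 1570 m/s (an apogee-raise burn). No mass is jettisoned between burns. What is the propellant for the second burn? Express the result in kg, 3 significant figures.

propellant for the second burn ≈ 1150 kg

v_e = Isp · g₀ = 351 × 9.8 = 3439.8 m/s.
After the first burn: m = 5880 × exp(−2160/3439.8) = 5880 × 0.53369 = 3,138.1 kg.
After the second burn: m = 3,138.1 × exp(−1570/3439.8) = 3,138.1 × 0.63355 = 1,988.14 kg.
Second-burn propellant = 3,138.1 − 1,988.14 = 1,149.96 kg.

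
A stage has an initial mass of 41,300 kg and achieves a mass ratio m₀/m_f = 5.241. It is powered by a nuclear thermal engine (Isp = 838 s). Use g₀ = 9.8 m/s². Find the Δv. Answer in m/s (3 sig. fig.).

Δv ≈ 13600 m/s

v_e = Isp · g₀ = 838 × 9.8 = 8212.4 m/s.
Δv = v_e · ln(5.241) = 8212.4 × 1.6565 ≈ 13603.9 m/s.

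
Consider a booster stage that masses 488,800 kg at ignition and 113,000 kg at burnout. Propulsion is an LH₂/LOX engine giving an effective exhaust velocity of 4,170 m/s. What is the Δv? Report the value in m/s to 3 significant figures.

Δv ≈ 6110 m/s

Using Δv = v_e ln(m₀/m_f): Δv = v_e · ln(m₀/m_f) = 4170.0 × ln(4.326) = 4170.0 × 1.4646 ≈ 6107.2 m/s.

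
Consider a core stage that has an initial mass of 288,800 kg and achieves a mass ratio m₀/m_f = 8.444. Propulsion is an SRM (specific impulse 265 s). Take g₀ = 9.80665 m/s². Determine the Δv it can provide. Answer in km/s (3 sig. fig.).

v_e = Isp · g₀ = 265 × 9.80665 = 2598.8 m/s.
Δv = v_e · ln(8.444) = 2598.8 × 2.1335 ≈ 5544.3 m/s.

Δv ≈ 5.54 km/s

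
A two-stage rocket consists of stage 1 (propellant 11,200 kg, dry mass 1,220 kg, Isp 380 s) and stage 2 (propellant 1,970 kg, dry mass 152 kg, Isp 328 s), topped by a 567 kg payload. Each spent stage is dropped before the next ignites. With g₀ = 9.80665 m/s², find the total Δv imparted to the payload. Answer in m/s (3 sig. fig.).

Δv ≈ 9280 m/s

Ignition mass of stage 1 = 11,200+1,220 + 1,970+152 + 567 = 15,109 kg.
Stage 1: m₀ = 15,109 kg, m_f = 15,109 − 11,200 = 3,909 kg; Δv = 380×9.80665×ln(3.865) = 3726.5×1.3520 ≈ 5038 m/s.
Stage 2: m₀ = 2,689 kg, m_f = 2,689 − 1,970 = 719 kg; Δv = 328×9.80665×ln(3.74) = 3216.6×1.3191 ≈ 4243 m/s.
Total Δv = 5038 + 4243 = 9281 m/s.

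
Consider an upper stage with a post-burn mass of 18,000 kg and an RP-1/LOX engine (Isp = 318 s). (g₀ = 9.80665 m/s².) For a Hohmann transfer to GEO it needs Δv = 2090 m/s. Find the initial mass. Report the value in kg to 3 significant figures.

v_e = Isp · g₀ = 318 × 9.80665 = 3118.5 m/s.
Rocket equation: m₀/m_f = exp(Δv / v_e) = exp(2090 / 3118.5) = exp(0.6702) = 1.9546.
m₀ = m_f × 1.9546 = 18,000 × 1.9546 = 35,182.8 kg.

initial mass ≈ 35200 kg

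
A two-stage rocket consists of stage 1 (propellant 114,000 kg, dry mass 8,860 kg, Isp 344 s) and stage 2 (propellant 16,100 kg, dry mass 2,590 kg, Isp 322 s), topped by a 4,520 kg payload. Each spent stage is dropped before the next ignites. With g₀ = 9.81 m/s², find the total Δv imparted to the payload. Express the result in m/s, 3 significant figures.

Ignition mass of stage 1 = 114,000+8,860 + 16,100+2,590 + 4,520 = 146,070 kg.
Stage 1: m₀ = 146,070 kg, m_f = 146,070 − 114,000 = 32,070 kg; Δv = 344×9.81×ln(4.555) = 3374.6×1.5162 ≈ 5117 m/s.
Stage 2: m₀ = 23,210 kg, m_f = 23,210 − 16,100 = 7,110 kg; Δv = 322×9.81×ln(3.264) = 3158.8×1.1831 ≈ 3737 m/s.
Total Δv = 5117 + 3737 = 8854 m/s.

Δv ≈ 8850 m/s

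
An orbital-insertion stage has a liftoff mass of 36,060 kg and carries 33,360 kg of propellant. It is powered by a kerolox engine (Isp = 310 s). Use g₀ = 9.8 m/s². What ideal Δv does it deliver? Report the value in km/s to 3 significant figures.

Δv ≈ 7.87 km/s

v_e = Isp · g₀ = 310 × 9.8 = 3038.0 m/s.
m_f = m₀ − m_prop = 36,060 − 33,360 = 2,700 kg.
From the ideal rocket equation, Δv = v_e · ln(m₀/m_f) = 3038.0 × ln(13.36) = 3038.0 × 2.5919 ≈ 7874.3 m/s.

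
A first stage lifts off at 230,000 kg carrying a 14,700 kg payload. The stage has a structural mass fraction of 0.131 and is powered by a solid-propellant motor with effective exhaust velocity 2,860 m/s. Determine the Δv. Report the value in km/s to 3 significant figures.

Stage wet mass = m₀ − payload = 230,000 − 14,700 = 215,300 kg.
Stage dry mass = ε × stage wet mass = 0.131 × 215,300 = 28,204.3 kg.
Burnout mass m_f = stage dry + payload = 28,204.3 + 14,700 = 42,904.3 kg.
Using Δv = v_e ln(m₀/m_f): Δv = v_e · ln(230,000/42,904.3) = 2860.0 × ln(5.361) = 2860.0 × 1.6791 ≈ 4802 m/s.

Δv ≈ 4.80 km/s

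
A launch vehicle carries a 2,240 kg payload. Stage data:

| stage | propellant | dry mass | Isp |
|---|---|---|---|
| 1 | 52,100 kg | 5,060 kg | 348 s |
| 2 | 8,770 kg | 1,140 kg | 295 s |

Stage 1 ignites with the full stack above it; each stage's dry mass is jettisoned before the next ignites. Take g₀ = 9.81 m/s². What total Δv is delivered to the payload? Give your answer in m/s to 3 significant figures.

Ignition mass of stage 1 = 52,100+5,060 + 8,770+1,140 + 2,240 = 69,310 kg.
Stage 1: m₀ = 69,310 kg, m_f = 69,310 − 52,100 = 17,210 kg; Δv = 348×9.81×ln(4.027) = 3413.9×1.3931 ≈ 4756 m/s.
Stage 2: m₀ = 12,150 kg, m_f = 12,150 − 8,770 = 3,380 kg; Δv = 295×9.81×ln(3.595) = 2894.0×1.2795 ≈ 3703 m/s.
Total Δv = 4756 + 3703 = 8459 m/s.

Δv ≈ 8460 m/s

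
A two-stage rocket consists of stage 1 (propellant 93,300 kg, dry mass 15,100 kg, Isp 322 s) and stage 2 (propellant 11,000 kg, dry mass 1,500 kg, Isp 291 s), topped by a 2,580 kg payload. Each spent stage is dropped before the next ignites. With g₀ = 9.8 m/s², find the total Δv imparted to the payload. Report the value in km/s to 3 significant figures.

Ignition mass of stage 1 = 93,300+15,100 + 11,000+1,500 + 2,580 = 123,480 kg.
Stage 1: m₀ = 123,480 kg, m_f = 123,480 − 93,300 = 30,180 kg; Δv = 322×9.8×ln(4.091) = 3155.6×1.4089 ≈ 4446 m/s.
Stage 2: m₀ = 15,080 kg, m_f = 15,080 − 11,000 = 4,080 kg; Δv = 291×9.8×ln(3.696) = 2851.8×1.3073 ≈ 3728 m/s.
Total Δv = 4446 + 3728 = 8174 m/s.

Δv ≈ 8.17 km/s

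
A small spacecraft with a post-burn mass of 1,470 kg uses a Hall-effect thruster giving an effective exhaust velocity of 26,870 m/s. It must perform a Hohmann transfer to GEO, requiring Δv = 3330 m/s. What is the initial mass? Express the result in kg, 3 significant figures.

initial mass ≈ 1660 kg

Rocket equation: m₀/m_f = exp(Δv / v_e) = exp(3330 / 26870.0) = exp(0.1239) = 1.1319.
m₀ = m_f × 1.1319 = 1,470 × 1.1319 = 1,663.89 kg.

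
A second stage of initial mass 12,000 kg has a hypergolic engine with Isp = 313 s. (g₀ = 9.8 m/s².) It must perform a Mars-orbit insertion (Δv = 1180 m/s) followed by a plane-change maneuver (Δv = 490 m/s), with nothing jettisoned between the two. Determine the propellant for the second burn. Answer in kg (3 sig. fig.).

v_e = Isp · g₀ = 313 × 9.8 = 3067.4 m/s.
After the first burn: m = 12000 × exp(−1180/3067.4) = 12000 × 0.68066 = 8,167.92 kg.
After the second burn: m = 8,167.92 × exp(−490/3067.4) = 8,167.92 × 0.85236 = 6,962.01 kg.
Second-burn propellant = 8,167.92 − 6,962.01 = 1,205.91 kg.

propellant for the second burn ≈ 1210 kg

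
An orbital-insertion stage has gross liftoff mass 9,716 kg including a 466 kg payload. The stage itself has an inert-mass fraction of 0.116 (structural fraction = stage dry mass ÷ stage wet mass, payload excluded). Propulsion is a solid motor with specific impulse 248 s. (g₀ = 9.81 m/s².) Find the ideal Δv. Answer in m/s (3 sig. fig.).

Δv ≈ 4480 m/s

Stage wet mass = m₀ − payload = 9,716 − 466 = 9,250 kg.
Stage dry mass = ε × stage wet mass = 0.116 × 9,250 = 1,073 kg.
Burnout mass m_f = stage dry + payload = 1,073 + 466 = 1,539 kg.
v_e = Isp · g₀ = 248 × 9.81 = 2432.9 m/s.
From the ideal rocket equation, Δv = v_e · ln(9,716/1,539) = 2432.9 × ln(6.313) = 2432.9 × 1.8426 ≈ 4483 m/s.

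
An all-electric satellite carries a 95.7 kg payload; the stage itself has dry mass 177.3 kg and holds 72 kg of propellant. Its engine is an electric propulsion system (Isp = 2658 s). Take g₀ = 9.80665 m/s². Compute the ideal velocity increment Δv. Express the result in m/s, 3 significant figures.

v_e = Isp · g₀ = 2658 × 9.80665 = 26066.1 m/s.
m₀ = payload + dry + propellant = 95.7 + 177.3 + 72 = 345 kg.
m_f = payload + dry = 95.7 + 177.3 = 273 kg.
Using Δv = v_e ln(m₀/m_f): Δv = v_e · ln(m₀/m_f) = 26066.1 × ln(1.264) = 26066.1 × 0.2341 ≈ 6101.4 m/s.

Δv ≈ 6100 m/s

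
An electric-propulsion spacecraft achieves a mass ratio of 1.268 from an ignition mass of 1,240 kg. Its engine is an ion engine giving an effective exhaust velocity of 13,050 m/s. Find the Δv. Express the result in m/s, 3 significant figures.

Δv = v_e · ln(1.268) = 13050.0 × 0.2374 ≈ 3098.6 m/s.

Δv ≈ 3100 m/s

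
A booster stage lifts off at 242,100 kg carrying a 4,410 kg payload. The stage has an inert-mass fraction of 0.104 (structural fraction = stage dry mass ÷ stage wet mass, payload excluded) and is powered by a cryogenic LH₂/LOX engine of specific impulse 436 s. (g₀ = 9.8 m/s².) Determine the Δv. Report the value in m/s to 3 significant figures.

Stage wet mass = m₀ − payload = 242,100 − 4,410 = 237,690 kg.
Stage dry mass = ε × stage wet mass = 0.104 × 237,690 = 24,719.8 kg.
Burnout mass m_f = stage dry + payload = 24,719.8 + 4,410 = 29,129.8 kg.
v_e = Isp · g₀ = 436 × 9.8 = 4272.8 m/s.
From the ideal rocket equation, Δv = v_e · ln(242,100/29,129.8) = 4272.8 × ln(8.311) = 4272.8 × 2.1176 ≈ 9048 m/s.

Δv ≈ 9050 m/s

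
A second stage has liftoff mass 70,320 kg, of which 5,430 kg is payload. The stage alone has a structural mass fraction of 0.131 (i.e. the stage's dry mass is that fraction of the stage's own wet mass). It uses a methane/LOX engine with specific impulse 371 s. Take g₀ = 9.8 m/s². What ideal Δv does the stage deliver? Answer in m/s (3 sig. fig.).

Stage wet mass = m₀ − payload = 70,320 − 5,430 = 64,890 kg.
Stage dry mass = ε × stage wet mass = 0.131 × 64,890 = 8,500.59 kg.
Burnout mass m_f = stage dry + payload = 8,500.59 + 5,430 = 13,930.59 kg.
v_e = Isp · g₀ = 371 × 9.8 = 3635.8 m/s.
Δv = v_e · ln(70,320/13,930.59) = 3635.8 × ln(5.048) = 3635.8 × 1.6190 ≈ 5886 m/s.

Δv ≈ 5890 m/s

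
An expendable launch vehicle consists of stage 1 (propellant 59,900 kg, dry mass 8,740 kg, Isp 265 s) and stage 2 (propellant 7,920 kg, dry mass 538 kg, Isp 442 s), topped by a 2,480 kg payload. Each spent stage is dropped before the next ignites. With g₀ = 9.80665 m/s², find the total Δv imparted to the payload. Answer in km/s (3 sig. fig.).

Δv ≈ 9.21 km/s

Ignition mass of stage 1 = 59,900+8,740 + 7,920+538 + 2,480 = 79,578 kg.
Stage 1: m₀ = 79,578 kg, m_f = 79,578 − 59,900 = 19,678 kg; Δv = 265×9.80665×ln(4.044) = 2598.8×1.3972 ≈ 3631 m/s.
Stage 2: m₀ = 10,938 kg, m_f = 10,938 − 7,920 = 3,018 kg; Δv = 442×9.80665×ln(3.624) = 4334.5×1.2876 ≈ 5581 m/s.
Total Δv = 3631 + 5581 = 9212 m/s.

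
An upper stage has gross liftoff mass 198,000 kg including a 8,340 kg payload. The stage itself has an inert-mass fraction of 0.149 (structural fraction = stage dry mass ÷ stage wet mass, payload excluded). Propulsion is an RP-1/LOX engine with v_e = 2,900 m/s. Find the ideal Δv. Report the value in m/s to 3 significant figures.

Stage wet mass = m₀ − payload = 198,000 − 8,340 = 189,660 kg.
Stage dry mass = ε × stage wet mass = 0.149 × 189,660 = 28,259.3 kg.
Burnout mass m_f = stage dry + payload = 28,259.3 + 8,340 = 36,599.3 kg.
Using Δv = v_e ln(m₀/m_f): Δv = v_e · ln(198,000/36,599.3) = 2900.0 × ln(5.41) = 2900.0 × 1.6882 ≈ 4896 m/s.

Δv ≈ 4900 m/s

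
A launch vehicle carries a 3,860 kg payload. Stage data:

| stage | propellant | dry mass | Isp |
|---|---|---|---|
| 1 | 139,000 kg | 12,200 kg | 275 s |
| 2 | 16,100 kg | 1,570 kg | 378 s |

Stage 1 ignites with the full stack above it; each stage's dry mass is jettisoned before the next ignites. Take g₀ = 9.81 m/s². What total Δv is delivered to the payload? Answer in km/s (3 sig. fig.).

Ignition mass of stage 1 = 139,000+12,200 + 16,100+1,570 + 3,860 = 172,730 kg.
Stage 1: m₀ = 172,730 kg, m_f = 172,730 − 139,000 = 33,730 kg; Δv = 275×9.81×ln(5.121) = 2697.8×1.6333 ≈ 4406 m/s.
Stage 2: m₀ = 21,530 kg, m_f = 21,530 − 16,100 = 5,430 kg; Δv = 378×9.81×ln(3.965) = 3708.2×1.3775 ≈ 5108 m/s.
Total Δv = 4406 + 5108 = 9514 m/s.

Δv ≈ 9.51 km/s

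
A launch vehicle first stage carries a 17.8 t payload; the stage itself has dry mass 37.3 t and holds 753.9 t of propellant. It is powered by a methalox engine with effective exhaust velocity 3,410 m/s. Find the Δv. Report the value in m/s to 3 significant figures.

m₀ = payload + dry + propellant = 17.8 + 37.3 + 753.9 = 809 t.
m_f = payload + dry = 17.8 + 37.3 = 55.1 t.
From the ideal rocket equation, Δv = v_e · ln(m₀/m_f) = 3410.0 × ln(14.68) = 3410.0 × 2.6866 ≈ 9161.5 m/s.

Δv ≈ 9160 m/s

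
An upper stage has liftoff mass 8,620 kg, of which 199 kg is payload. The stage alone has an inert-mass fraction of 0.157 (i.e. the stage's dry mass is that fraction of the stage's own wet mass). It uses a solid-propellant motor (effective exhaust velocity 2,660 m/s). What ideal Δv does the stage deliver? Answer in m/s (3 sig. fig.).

Δv ≈ 4610 m/s

Stage wet mass = m₀ − payload = 8,620 − 199 = 8,421 kg.
Stage dry mass = ε × stage wet mass = 0.157 × 8,421 = 1,322.1 kg.
Burnout mass m_f = stage dry + payload = 1,322.1 + 199 = 1,521.1 kg.
By the Tsiolkovsky rocket equation, Δv = v_e · ln(8,620/1,521.1) = 2660.0 × ln(5.667) = 2660.0 × 1.7347 ≈ 4614 m/s.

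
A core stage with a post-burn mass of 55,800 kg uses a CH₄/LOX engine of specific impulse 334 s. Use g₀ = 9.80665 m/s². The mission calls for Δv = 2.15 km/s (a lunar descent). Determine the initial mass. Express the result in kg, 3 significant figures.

v_e = Isp · g₀ = 334 × 9.80665 = 3275.4 m/s.
m₀/m_f = exp(Δv / v_e) = exp(2150 / 3275.4) = exp(0.6564) = 1.9278.
m₀ = m_f × 1.9278 = 55,800 × 1.9278 = 107,571 kg.

initial mass ≈ 108000 kg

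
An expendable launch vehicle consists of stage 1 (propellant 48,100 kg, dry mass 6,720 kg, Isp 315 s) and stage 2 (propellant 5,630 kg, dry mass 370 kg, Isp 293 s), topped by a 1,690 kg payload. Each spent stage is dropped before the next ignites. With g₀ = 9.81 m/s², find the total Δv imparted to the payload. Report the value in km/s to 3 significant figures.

Ignition mass of stage 1 = 48,100+6,720 + 5,630+370 + 1,690 = 62,510 kg.
Stage 1: m₀ = 62,510 kg, m_f = 62,510 − 48,100 = 14,410 kg; Δv = 315×9.81×ln(4.338) = 3090.2×1.4674 ≈ 4534 m/s.
Stage 2: m₀ = 7,690 kg, m_f = 7,690 − 5,630 = 2,060 kg; Δv = 293×9.81×ln(3.733) = 2874.3×1.3172 ≈ 3786 m/s.
Total Δv = 4534 + 3786 = 8320 m/s.

Δv ≈ 8.32 km/s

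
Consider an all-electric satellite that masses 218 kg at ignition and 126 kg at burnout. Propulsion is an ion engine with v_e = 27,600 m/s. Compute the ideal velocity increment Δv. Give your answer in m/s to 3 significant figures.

Δv ≈ 15100 m/s

From the ideal rocket equation, Δv = v_e · ln(m₀/m_f) = 27600.0 × ln(1.73) = 27600.0 × 0.5482 ≈ 15130.7 m/s.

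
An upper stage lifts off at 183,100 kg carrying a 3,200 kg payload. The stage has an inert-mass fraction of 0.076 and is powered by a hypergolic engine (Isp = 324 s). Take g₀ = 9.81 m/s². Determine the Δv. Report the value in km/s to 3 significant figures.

Stage wet mass = m₀ − payload = 183,100 − 3,200 = 179,900 kg.
Stage dry mass = ε × stage wet mass = 0.076 × 179,900 = 13,672.4 kg.
Burnout mass m_f = stage dry + payload = 13,672.4 + 3,200 = 16,872.4 kg.
v_e = Isp · g₀ = 324 × 9.81 = 3178.4 m/s.
Δv = v_e · ln(183,100/16,872.4) = 3178.4 × ln(10.85) = 3178.4 × 2.3844 ≈ 7579 m/s.

Δv ≈ 7.58 km/s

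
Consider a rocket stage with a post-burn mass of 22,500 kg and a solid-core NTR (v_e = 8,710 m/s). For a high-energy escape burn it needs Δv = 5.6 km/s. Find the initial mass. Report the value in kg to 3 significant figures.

By the Tsiolkovsky rocket equation, m₀/m_f = exp(Δv / v_e) = exp(5600 / 8710.0) = exp(0.6429) = 1.9021.
m₀ = m_f × 1.9021 = 22,500 × 1.9021 = 42,797.3 kg.

initial mass ≈ 42800 kg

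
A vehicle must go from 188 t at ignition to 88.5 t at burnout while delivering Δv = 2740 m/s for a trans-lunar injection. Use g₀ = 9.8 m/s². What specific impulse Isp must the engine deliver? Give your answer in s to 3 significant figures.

Isp ≈ 371 s

ln(m₀/m_f) = ln(188000/88500) = ln(2.124) = 0.7534.
From the ideal rocket equation, v_e = Δv / ln(m₀/m_f) = 2740 / 0.7534 = 3636.7 m/s.
Isp = v_e / g₀ = 3636.7 / 9.8 = 371.1 s.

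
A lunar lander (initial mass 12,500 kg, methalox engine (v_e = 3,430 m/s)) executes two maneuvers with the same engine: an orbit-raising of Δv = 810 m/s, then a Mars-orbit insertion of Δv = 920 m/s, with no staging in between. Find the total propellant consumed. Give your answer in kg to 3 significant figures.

After the first burn: m = 12500 × exp(−810/3430.0) = 12500 × 0.78966 = 9,870.75 kg.
After the second burn: m = 9,870.75 × exp(−920/3430.0) = 9,870.75 × 0.76474 = 7,548.56 kg.
Total propellant = m₀ − m_final = 12500 − 7,548.56 = 4,951.44 kg.

total propellant consumed ≈ 4950 kg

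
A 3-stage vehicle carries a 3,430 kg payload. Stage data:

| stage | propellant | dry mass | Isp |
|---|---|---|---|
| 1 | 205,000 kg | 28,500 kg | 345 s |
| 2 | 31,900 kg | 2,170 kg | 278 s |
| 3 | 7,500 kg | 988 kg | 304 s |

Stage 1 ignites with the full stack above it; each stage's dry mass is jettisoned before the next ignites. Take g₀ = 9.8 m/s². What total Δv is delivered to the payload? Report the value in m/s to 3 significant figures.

Ignition mass of stage 1 = 205,000+28,500 + 31,900+2,170 + 7,500+988 + 3,430 = 279,488 kg.
Stage 1: m₀ = 279,488 kg, m_f = 279,488 − 205,000 = 74,488 kg; Δv = 345×9.8×ln(3.752) = 3381.0×1.3223 ≈ 4471 m/s.
Stage 2: m₀ = 45,988 kg, m_f = 45,988 − 31,900 = 14,088 kg; Δv = 278×9.8×ln(3.264) = 2724.4×1.1831 ≈ 3223 m/s.
Stage 3: m₀ = 11,918 kg, m_f = 11,918 − 7,500 = 4,418 kg; Δv = 304×9.8×ln(2.698) = 2979.2×0.9924 ≈ 2956 m/s.
Total Δv = 4471 + 3223 + 2956 = 10650 m/s.

Δv ≈ 10700 m/s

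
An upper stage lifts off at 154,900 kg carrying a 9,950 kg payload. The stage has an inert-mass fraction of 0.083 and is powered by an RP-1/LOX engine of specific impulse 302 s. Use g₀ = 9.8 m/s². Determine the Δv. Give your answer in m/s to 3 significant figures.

Stage wet mass = m₀ − payload = 154,900 − 9,950 = 144,950 kg.
Stage dry mass = ε × stage wet mass = 0.083 × 144,950 = 12,030.9 kg.
Burnout mass m_f = stage dry + payload = 12,030.9 + 9,950 = 21,980.9 kg.
v_e = Isp · g₀ = 302 × 9.8 = 2959.6 m/s.
From the ideal rocket equation, Δv = v_e · ln(154,900/21,980.9) = 2959.6 × ln(7.047) = 2959.6 × 1.9526 ≈ 5779 m/s.

Δv ≈ 5780 m/s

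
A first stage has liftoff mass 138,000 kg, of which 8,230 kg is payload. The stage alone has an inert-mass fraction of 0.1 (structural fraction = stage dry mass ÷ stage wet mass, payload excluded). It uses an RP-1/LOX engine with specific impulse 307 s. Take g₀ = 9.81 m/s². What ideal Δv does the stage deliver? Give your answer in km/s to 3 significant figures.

Stage wet mass = m₀ − payload = 138,000 − 8,230 = 129,770 kg.
Stage dry mass = ε × stage wet mass = 0.1 × 129,770 = 12,977 kg.
Burnout mass m_f = stage dry + payload = 12,977 + 8,230 = 21,207 kg.
v_e = Isp · g₀ = 307 × 9.81 = 3011.7 m/s.
By the Tsiolkovsky rocket equation, Δv = v_e · ln(138,000/21,207) = 3011.7 × ln(6.507) = 3011.7 × 1.8729 ≈ 5641 m/s.

Δv ≈ 5.64 km/s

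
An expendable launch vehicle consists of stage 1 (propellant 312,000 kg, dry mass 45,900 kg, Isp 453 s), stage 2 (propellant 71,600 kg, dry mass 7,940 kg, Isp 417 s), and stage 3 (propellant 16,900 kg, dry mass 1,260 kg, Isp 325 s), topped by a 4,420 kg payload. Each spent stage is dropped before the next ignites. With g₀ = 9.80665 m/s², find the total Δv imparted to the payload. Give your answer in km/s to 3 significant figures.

Ignition mass of stage 1 = 312,000+45,900 + 71,600+7,940 + 16,900+1,260 + 4,420 = 460,020 kg.
Stage 1: m₀ = 460,020 kg, m_f = 460,020 − 312,000 = 148,020 kg; Δv = 453×9.80665×ln(3.108) = 4442.4×1.1339 ≈ 5037 m/s.
Stage 2: m₀ = 102,120 kg, m_f = 102,120 − 71,600 = 30,520 kg; Δv = 417×9.80665×ln(3.346) = 4089.4×1.2078 ≈ 4939 m/s.
Stage 3: m₀ = 22,580 kg, m_f = 22,580 − 16,900 = 5,680 kg; Δv = 325×9.80665×ln(3.975) = 3187.2×1.3801 ≈ 4399 m/s.
Total Δv = 5037 + 4939 + 4399 = 14375 m/s.

Δv ≈ 14.4 km/s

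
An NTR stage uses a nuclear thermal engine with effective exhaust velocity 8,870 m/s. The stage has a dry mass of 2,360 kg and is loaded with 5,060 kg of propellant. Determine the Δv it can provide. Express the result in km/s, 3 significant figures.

m₀ = m_dry + m_prop = 2,360 + 5,060 = 7,420 kg.
Using Δv = v_e ln(m₀/m_f): Δv = v_e · ln(m₀/m_f) = 8870.0 × ln(3.144) = 8870.0 × 1.1455 ≈ 10160.7 m/s.

Δv ≈ 10.2 km/s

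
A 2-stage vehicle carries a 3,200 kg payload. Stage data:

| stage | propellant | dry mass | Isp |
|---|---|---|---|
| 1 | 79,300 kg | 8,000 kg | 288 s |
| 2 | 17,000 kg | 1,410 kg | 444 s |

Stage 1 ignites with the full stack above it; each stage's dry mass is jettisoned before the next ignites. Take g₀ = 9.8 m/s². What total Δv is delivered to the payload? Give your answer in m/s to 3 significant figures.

Ignition mass of stage 1 = 79,300+8,000 + 17,000+1,410 + 3,200 = 108,910 kg.
Stage 1: m₀ = 108,910 kg, m_f = 108,910 − 79,300 = 29,610 kg; Δv = 288×9.8×ln(3.678) = 2822.4×1.3024 ≈ 3676 m/s.
Stage 2: m₀ = 21,610 kg, m_f = 21,610 − 17,000 = 4,610 kg; Δv = 444×9.8×ln(4.688) = 4351.2×1.5449 ≈ 6722 m/s.
Total Δv = 3676 + 6722 = 10398 m/s.

Δv ≈ 10400 m/s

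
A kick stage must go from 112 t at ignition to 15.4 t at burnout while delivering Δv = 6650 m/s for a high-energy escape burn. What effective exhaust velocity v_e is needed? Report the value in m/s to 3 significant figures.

v_e ≈ 3350 m/s

ln(m₀/m_f) = ln(112000/15400) = ln(7.273) = 1.9841.
Rocket equation: v_e = Δv / ln(m₀/m_f) = 6650 / 1.9841 = 3351.6 m/s.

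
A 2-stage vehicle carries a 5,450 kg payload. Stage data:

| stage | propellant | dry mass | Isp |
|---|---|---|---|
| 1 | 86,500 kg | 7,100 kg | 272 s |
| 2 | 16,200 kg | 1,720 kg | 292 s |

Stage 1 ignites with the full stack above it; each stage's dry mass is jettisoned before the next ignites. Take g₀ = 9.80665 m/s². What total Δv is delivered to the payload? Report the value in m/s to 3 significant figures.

Δv ≈ 6970 m/s

Ignition mass of stage 1 = 86,500+7,100 + 16,200+1,720 + 5,450 = 116,970 kg.
Stage 1: m₀ = 116,970 kg, m_f = 116,970 − 86,500 = 30,470 kg; Δv = 272×9.80665×ln(3.839) = 2667.4×1.3452 ≈ 3588 m/s.
Stage 2: m₀ = 23,370 kg, m_f = 23,370 − 16,200 = 7,170 kg; Δv = 292×9.80665×ln(3.259) = 2863.5×1.1815 ≈ 3383 m/s.
Total Δv = 3588 + 3383 = 6971 m/s.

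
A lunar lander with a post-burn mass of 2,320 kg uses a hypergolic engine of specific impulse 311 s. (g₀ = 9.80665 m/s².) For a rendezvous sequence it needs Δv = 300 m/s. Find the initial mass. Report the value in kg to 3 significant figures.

v_e = Isp · g₀ = 311 × 9.80665 = 3049.9 m/s.
Rocket equation: m₀/m_f = exp(Δv / v_e) = exp(300 / 3049.9) = exp(0.0984) = 1.1034.
m₀ = m_f × 1.1034 = 2,320 × 1.1034 = 2,559.89 kg.

initial mass ≈ 2560 kg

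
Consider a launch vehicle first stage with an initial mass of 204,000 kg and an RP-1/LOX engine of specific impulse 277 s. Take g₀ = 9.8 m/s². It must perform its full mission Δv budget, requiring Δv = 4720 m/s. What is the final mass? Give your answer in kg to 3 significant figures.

v_e = Isp · g₀ = 277 × 9.8 = 2714.6 m/s.
Using Δv = v_e ln(m₀/m_f): m₀/m_f = exp(Δv / v_e) = exp(4720 / 2714.6) = exp(1.7387) = 5.6902.
m_f = m₀ / 5.6902 = 204,000 / 5.6902 = 35,851.1 kg.

final mass ≈ 35900 kg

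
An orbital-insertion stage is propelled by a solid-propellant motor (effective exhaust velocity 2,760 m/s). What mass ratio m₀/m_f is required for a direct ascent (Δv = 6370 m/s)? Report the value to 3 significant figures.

m₀/m_f = exp(Δv / v_e) = exp(6370 / 2760.0) = exp(2.3080) = 10.0540.

mass ratio ≈ 10.1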